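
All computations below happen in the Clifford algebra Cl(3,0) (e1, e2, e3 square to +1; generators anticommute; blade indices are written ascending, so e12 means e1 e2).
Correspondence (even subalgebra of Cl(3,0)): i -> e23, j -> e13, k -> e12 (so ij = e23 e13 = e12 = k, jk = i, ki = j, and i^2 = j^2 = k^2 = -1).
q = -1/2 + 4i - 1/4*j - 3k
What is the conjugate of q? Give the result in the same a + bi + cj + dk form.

In blades: q = -1/2 - 3*e12 - 1/4*e13 + 4*e23.
Quaternion conjugation is reversion on the even subalgebra: the scalar is fixed and every grade-2 blade flips sign, giving -1/2 + 3*e12 + 1/4*e13 - 4*e23; translating back:
Answer: -1/2 - 4i + 1/4*j + 3k


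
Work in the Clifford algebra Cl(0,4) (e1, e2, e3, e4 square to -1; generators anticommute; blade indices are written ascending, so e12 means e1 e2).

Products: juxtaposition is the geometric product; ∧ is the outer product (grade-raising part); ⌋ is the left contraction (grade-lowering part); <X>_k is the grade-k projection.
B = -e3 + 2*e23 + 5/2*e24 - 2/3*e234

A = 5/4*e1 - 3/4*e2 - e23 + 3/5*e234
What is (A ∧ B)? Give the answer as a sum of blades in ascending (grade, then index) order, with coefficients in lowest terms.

step 1: -5/4*e13 + 3/4*e23 + 5/2*e123 + 25/8*e124 - 5/6*e1234
Answer: -5/4*e13 + 3/4*e23 + 5/2*e123 + 25/8*e124 - 5/6*e1234


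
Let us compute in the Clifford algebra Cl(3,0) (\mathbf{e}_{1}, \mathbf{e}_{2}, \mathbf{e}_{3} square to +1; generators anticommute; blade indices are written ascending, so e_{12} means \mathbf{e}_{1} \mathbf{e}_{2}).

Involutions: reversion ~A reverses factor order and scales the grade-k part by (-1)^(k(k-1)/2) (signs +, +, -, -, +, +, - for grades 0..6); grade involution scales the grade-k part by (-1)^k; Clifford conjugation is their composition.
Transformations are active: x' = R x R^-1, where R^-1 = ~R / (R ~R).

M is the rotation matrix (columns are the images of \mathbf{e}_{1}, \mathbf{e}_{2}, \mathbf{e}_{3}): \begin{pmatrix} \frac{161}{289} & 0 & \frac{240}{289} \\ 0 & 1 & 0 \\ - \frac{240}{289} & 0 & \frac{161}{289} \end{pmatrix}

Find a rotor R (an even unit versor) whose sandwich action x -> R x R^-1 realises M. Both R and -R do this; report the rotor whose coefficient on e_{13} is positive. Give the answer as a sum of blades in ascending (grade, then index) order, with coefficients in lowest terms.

Method: write R = a + b12*e_{12} + b13*e_{13} + b23*e_{23} with a^2 + b12^2 + b13^2 + b23^2 = 1 (so R^-1 = ~R). Expanding the columns R e_j ~R gives tr M = 4a^2 - 1 and, from the antisymmetric part, M21 - M12 = -4a*b12, M13 - M31 = 4a*b13, M32 - M23 = -4a*b23.
Here tr M = \frac{611}{289}, so a^2 = (1 + tr M)/4 = \frac{225}{289} and a = ±\frac{15}{17}. Taking a = \frac{15}{17}: M21 - M12 = 0, M13 - M31 = \frac{480}{289}, M32 - M23 = 0, giving b12 = 0, b13 = \frac{8}{17}, b23 = 0, i.e. R = \frac{15}{17} + \frac{8}{17} e_{13}.
Its e_{13} coefficient is already positive.
Answer: \frac{15}{17} + \frac{8}{17} e_{13}. Note: both R and -R realise this M (trace \frac{611}{289}); the covering map identifies them, and the e_{13}-coefficient sign is the tie-breaker.


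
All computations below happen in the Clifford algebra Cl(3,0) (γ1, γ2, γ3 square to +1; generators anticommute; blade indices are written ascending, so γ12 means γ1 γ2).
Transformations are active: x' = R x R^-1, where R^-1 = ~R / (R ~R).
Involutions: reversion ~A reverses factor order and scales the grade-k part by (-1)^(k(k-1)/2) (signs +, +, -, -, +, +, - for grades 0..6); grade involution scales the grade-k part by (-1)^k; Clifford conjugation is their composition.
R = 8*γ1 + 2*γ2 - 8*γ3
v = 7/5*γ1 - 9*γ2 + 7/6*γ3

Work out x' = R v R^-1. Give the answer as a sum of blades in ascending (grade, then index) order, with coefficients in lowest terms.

~R = 8*γ1 + 2*γ2 - 8*γ3, and R ~R = 132, so R^-1 = ~R / (132).
R v = -242/15 - 374/5*γ12 + 308/15*γ13 - 209/3*γ23
Answer: -151/45*γ1 + 383/45*γ2 + 71/90*γ3


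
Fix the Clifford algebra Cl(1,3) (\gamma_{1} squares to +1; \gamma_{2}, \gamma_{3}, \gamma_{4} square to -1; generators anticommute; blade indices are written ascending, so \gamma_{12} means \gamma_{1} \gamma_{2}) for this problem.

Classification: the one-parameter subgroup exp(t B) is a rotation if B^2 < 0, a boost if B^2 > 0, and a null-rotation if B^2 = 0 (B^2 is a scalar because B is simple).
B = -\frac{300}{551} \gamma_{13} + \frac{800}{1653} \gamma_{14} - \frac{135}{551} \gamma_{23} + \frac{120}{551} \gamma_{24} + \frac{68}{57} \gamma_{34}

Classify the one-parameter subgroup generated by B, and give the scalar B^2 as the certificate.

B^2 term by term: the squares give (-\frac{300}{551})^2*(\gamma_{13})^2 + (\frac{800}{1653})^2*(\gamma_{14})^2 + (-\frac{135}{551})^2*(\gamma_{23})^2 + (\frac{120}{551})^2*(\gamma_{24})^2 + (\frac{68}{57})^2*(\gamma_{34})^2 = \frac{90000}{303601}*(+1) + \frac{640000}{2732409}*(+1) + \frac{18225}{303601}*(-1) + \frac{14400}{303601}*(-1) + \frac{4624}{3249}*(-1) = -1 (each basis 2-blade squares to minus the product of its generators' squares); cross terms between blades sharing an index anticommute and cancel; the commuting (index-disjoint) pairs give grade-4 terms 2*c*c'*(blade product), which cancel blade by blade — \gamma_{1234}: \frac{72000}{303601} - \frac{72000}{303601} = 0 — confirming B is simple. So B^2 = -1.
Answer: rotation, certificate B^2 = -1. The scalar -1 is the complete invariant here: its sign names the subgroup type.


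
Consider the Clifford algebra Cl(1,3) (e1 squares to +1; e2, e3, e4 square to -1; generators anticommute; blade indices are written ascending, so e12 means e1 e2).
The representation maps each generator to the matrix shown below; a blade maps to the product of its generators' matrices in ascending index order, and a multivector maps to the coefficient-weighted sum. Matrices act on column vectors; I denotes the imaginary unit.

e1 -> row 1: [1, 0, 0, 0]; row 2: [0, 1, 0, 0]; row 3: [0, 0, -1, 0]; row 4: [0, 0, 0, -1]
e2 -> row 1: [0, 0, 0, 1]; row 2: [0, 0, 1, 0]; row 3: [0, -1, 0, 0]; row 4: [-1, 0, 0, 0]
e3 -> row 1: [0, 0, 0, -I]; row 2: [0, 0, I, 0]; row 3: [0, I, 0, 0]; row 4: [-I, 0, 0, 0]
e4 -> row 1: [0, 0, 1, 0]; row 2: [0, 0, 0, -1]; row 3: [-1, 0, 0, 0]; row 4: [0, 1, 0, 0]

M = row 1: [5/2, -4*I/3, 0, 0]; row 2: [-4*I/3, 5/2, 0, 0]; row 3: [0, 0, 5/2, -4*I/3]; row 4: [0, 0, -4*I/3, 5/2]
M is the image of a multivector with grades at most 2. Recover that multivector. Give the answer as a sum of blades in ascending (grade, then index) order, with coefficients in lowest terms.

Method: the blade images are trace-orthogonal — tr(rho(e_A) rho(e_B)^-1) = 4 if A = B and 0 otherwise — and rho(e_A)^-1 = (e_A)^2 * rho(e_A) with (e_A)^2 = +1 or -1, so the coefficient of e_A in the preimage is (e_A)^2 * tr(M rho(e_A))/4.
Nonzero projections over blades of grade <= 2: 1: (1)^2 = +1, tr(M 1) = 10, coefficient 5/2; e34: (e34)^2 = -1, tr(M rho(e34)) = -16/3, coefficient 4/3. Every other blade of grade <= 2 projects to 0.
Answer: 5/2 + 4/3*e34


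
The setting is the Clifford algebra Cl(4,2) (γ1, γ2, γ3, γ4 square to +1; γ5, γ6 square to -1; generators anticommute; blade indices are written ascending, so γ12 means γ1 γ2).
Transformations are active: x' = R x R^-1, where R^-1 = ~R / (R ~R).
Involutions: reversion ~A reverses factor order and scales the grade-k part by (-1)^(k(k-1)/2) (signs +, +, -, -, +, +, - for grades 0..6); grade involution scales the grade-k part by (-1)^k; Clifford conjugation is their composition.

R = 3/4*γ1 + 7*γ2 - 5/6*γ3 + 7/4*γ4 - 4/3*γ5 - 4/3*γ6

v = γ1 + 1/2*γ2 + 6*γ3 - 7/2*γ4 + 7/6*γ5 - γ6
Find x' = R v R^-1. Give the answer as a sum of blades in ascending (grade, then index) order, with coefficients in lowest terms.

~R = 3/4*γ1 + 7*γ2 - 5/6*γ3 + 7/4*γ4 - 4/3*γ5 - 4/3*γ6, and R ~R = 3583/72, so R^-1 = ~R / (3583/72).
R v = -479/72 - 53/8*γ12 + 16/3*γ13 - 35/8*γ14 + 53/24*γ15 + 7/12*γ16 + 509/12*γ23 - 203/8*γ24 + 53/6*γ25 - 19/3*γ26 - 91/12*γ34 + 253/36*γ35 + 53/6*γ36 - 21/8*γ45 - 77/12*γ46 + 26/9*γ56
Answer: -8603/7166*γ1 - 16995/7166*γ2 - 62099/10749*γ3 + 10864/3583*γ4 - 17417/21498*γ5 + 14581/10749*γ6


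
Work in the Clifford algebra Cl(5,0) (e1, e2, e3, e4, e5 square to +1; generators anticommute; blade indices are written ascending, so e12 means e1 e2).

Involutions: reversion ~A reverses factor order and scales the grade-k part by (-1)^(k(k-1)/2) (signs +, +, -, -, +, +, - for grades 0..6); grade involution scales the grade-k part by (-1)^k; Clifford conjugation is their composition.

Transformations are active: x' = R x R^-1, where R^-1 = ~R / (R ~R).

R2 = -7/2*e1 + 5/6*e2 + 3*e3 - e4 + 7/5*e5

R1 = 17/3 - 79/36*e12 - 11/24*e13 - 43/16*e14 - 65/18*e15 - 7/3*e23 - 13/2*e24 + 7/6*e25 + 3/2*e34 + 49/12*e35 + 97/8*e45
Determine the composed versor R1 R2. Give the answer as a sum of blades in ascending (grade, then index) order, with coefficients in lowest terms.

Distribute over the terms of R2 (each basis-blade product reordered to ascending indices, repeated generators contracted through their squares):
R1 (-7/2*e1) = -119/6*e1 - 553/72*e2 - 77/48*e3 - 301/32*e4 - 455/36*e5 + 49/6*e123 + 91/4*e124 - 49/12*e125 - 21/4*e134 - 343/24*e135 - 679/16*e145
R1 (5/6*e2) = -395/216*e1 + 85/18*e2 + 35/18*e3 + 65/12*e4 - 35/36*e5 + 55/144*e123 + 215/96*e124 + 325/108*e125 + 5/4*e234 + 245/72*e235 + 485/48*e245
R1 (3*e3) = -11/8*e1 - 7*e2 + 17*e3 - 9/2*e4 - 49/4*e5 - 79/12*e123 + 129/16*e134 + 65/6*e135 + 39/2*e234 - 7/2*e235 + 291/8*e345
R1 (-e4) = 43/16*e1 + 13/2*e2 - 3/2*e3 - 17/3*e4 + 97/8*e5 + 79/36*e124 + 11/24*e134 - 65/18*e145 + 7/3*e234 + 7/6*e245 + 49/12*e345
R1 (7/5*e5) = -91/18*e1 + 49/30*e2 + 343/60*e3 + 679/40*e4 + 119/15*e5 - 553/180*e125 - 77/120*e135 - 301/80*e145 - 49/15*e235 - 91/10*e245 + 21/10*e345
Summing the partial products and collecting blades:
Answer: -10975/432*e1 - 73/40*e2 + 15521/720*e3 + 451/160*e4 - 2089/360*e5 + 283/144*e123 + 7829/288*e124 - 2239/540*e125 + 157/48*e134 - 41/10*e135 - 4483/90*e145 + 277/12*e234 - 1211/360*e235 + 521/240*e245 + 5107/120*e345


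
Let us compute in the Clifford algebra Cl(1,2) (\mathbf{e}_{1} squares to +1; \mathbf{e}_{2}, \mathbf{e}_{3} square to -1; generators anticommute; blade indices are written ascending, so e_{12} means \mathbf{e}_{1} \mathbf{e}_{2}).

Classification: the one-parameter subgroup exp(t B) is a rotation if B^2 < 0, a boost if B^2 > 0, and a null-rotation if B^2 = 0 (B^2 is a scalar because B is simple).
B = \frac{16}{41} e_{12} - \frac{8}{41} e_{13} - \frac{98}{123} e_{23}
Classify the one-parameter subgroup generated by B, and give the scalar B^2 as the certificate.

B^2 term by term: the squares give (\frac{16}{41})^2*(e_{12})^2 + (-\frac{8}{41})^2*(e_{13})^2 + (-\frac{98}{123})^2*(e_{23})^2 = \frac{256}{1681}*(+1) + \frac{64}{1681}*(+1) + \frac{9604}{15129}*(-1) = -\frac{4}{9} (each basis 2-blade squares to minus the product of its generators' squares); cross terms between blades sharing an index anticommute and cancel. So B^2 = -\frac{4}{9}.
Answer: rotation, certificate B^2 = -\frac{4}{9}. Check the certificate: B^2 = -\frac{4}{9}, and that sign is decisive whatever form B takes.


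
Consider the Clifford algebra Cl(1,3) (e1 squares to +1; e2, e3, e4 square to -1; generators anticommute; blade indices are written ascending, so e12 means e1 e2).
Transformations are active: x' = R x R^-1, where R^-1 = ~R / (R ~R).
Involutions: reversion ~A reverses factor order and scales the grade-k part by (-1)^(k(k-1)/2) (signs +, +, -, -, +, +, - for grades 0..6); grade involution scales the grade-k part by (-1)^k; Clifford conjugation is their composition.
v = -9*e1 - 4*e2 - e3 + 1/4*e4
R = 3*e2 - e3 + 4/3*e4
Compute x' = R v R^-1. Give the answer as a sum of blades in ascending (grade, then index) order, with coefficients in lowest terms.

~R = 3*e2 - e3 + 4/3*e4, and R ~R = -106/9, so R^-1 = ~R / (-106/9).
R v = 32/3 + 27*e12 - 9*e13 + 12*e14 - 7*e23 + 73/12*e24 + 13/12*e34
Answer: 9*e1 - 76/53*e2 + 149/53*e3 - 565/212*e4


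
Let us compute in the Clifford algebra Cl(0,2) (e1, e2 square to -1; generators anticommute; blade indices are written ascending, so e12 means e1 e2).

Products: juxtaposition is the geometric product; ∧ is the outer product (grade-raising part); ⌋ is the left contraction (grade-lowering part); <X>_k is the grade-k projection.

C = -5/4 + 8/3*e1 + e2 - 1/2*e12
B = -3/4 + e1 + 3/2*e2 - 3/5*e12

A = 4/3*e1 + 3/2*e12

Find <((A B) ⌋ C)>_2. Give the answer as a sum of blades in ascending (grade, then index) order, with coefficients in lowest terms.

step 1: -13/30 - 13/4*e1 + 23/10*e2 + 7/8*e12
step 2: 1763/240 - 83/36*e1 - 247/120*e2 + 13/60*e12
step 3: 13/60*e12
Answer: 13/60*e12


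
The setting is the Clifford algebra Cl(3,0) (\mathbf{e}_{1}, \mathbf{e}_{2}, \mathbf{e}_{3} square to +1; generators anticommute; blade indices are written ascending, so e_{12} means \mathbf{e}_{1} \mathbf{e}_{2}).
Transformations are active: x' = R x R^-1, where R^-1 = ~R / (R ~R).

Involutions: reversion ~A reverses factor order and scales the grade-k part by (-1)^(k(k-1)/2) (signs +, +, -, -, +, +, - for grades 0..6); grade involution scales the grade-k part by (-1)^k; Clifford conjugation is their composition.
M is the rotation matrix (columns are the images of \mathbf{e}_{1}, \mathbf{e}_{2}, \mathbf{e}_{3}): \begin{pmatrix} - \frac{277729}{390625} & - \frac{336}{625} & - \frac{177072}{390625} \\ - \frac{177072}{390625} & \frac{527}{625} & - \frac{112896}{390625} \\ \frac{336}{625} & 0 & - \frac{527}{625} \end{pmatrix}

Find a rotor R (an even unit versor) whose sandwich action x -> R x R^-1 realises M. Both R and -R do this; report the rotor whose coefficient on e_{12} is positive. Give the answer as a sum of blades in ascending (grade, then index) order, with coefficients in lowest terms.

Method: write R = a + b12*e_{12} + b13*e_{13} + b23*e_{23} with a^2 + b12^2 + b13^2 + b23^2 = 1 (so R^-1 = ~R). Expanding the columns R e_j ~R gives tr M = 4a^2 - 1 and, from the antisymmetric part, M21 - M12 = -4a*b12, M13 - M31 = 4a*b13, M32 - M23 = -4a*b23.
Here tr M = -\frac{277729}{390625}, so a^2 = (1 + tr M)/4 = \frac{28224}{390625} and a = ±\frac{168}{625}. Taking a = \frac{168}{625}: M21 - M12 = \frac{32928}{390625}, M13 - M31 = -\frac{387072}{390625}, M32 - M23 = \frac{112896}{390625}, giving b12 = -\frac{49}{625}, b13 = -\frac{576}{625}, b23 = -\frac{168}{625}, i.e. R = \frac{168}{625} - \frac{49}{625} e_{12} - \frac{576}{625} e_{13} - \frac{168}{625} e_{23}.
Its e_{12} coefficient is negative, so report the other preimage -R.
Answer: -\frac{168}{625} + \frac{49}{625} e_{12} + \frac{576}{625} e_{13} + \frac{168}{625} e_{23}. Sheet selection: the two-to-one cover makes ±R indistinguishable at the matrix level (trace -\frac{277729}{390625}), so uniqueness comes from the required sign on e_{12}.


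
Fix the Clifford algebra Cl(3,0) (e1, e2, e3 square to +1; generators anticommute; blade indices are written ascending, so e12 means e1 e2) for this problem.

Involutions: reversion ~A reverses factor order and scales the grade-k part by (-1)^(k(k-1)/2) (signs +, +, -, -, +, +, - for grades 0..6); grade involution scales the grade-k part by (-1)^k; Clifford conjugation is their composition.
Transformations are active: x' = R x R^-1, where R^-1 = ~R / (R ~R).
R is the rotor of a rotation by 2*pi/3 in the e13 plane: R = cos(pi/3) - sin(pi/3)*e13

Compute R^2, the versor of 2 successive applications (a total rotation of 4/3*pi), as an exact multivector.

The rotor phase is half the rotation angle and phases add under composition, so 2 steps in the e13 plane accumulate phase 2*(pi/3) = 2*pi/3: R^2 = cos(2*pi/3) - sin(2*pi/3)*e13.
cos(2*pi/3) = -1/2 and sin(2*pi/3) = sqrt(3)/2, so R^2 = -1/2 - sqrt(3)/2*e13. The net rotation is 4/3*pi; the rotor keeps the half-angle phase exactly.
Answer: -1/2 - sqrt(3)/2*e13


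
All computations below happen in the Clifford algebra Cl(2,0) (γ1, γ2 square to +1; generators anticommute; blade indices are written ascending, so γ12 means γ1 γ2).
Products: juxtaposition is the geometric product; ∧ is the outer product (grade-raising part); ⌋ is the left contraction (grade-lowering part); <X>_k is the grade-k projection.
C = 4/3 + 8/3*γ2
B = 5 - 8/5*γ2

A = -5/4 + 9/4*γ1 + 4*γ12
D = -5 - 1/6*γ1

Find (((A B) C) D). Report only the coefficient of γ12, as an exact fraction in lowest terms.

step 1: -25/4 + 97/20*γ1 + 2*γ2 + 82/5*γ12
step 2: -3 + 251/5*γ1 - 14*γ2 + 174/5*γ12
step 3: 199/30 - 501/2*γ1 + 379/5*γ2 - 529/3*γ12
Answer: -529/3


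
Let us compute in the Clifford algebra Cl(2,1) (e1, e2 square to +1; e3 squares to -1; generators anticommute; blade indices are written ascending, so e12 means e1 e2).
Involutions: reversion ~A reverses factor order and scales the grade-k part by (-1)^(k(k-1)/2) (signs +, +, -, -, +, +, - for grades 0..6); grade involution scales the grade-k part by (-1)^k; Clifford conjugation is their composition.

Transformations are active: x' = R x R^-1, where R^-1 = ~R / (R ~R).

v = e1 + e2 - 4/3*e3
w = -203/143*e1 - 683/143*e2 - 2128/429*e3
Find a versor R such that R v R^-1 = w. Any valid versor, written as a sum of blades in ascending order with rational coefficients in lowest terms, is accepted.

R = v + w = -60/143*e1 - 540/143*e2 - 900/143*e3 works: the equal norms (2/9) guarantee its sandwich swaps v into w.
Answer: -60/143*e1 - 540/143*e2 - 900/143*e3


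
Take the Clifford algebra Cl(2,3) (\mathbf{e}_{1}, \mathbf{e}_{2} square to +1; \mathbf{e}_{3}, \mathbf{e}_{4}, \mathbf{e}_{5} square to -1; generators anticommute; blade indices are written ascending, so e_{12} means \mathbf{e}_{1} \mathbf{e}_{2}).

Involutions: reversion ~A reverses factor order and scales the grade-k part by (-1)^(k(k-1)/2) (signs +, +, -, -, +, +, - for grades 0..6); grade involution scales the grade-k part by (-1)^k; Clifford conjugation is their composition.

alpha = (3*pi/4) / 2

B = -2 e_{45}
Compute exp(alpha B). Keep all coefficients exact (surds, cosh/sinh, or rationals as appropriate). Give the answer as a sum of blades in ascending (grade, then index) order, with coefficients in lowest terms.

B^2 = (-2)^2*(e_{45})^2 = 4*(-1) = -4 (a basis 2-blade squares to minus the product of its generators' squares).
B^2 = -4 — circular case — the even/odd split gives cos and sin: l = 2, alpha*l = \frac{3 \pi}{4}, so exp(alpha B) = cos(\frac{3 \pi}{4}) + (sin(\frac{3 \pi}{4})/2)*B = - \frac{\sqrt{2}}{2} + (\frac{\sqrt{2}}{4})*B.
Answer: - \frac{\sqrt{2}}{2} - \frac{\sqrt{2}}{2} e_{45}


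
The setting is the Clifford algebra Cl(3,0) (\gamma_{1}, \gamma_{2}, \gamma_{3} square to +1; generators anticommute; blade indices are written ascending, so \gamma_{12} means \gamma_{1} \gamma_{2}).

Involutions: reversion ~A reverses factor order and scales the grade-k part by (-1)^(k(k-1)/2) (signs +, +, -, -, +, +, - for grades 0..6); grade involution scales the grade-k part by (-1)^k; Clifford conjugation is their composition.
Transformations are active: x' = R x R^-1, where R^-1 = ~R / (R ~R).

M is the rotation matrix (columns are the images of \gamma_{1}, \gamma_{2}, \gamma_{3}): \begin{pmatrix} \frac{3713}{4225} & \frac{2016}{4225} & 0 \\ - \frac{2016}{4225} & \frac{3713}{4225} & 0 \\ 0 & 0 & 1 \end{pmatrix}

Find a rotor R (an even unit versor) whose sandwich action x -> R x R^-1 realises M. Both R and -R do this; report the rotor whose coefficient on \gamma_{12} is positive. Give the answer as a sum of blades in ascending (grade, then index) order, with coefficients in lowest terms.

Method: write R = a + b12*\gamma_{12} + b13*\gamma_{13} + b23*\gamma_{23} with a^2 + b12^2 + b13^2 + b23^2 = 1 (so R^-1 = ~R). Expanding the columns R e_j ~R gives tr M = 4a^2 - 1 and, from the antisymmetric part, M21 - M12 = -4a*b12, M13 - M31 = 4a*b13, M32 - M23 = -4a*b23.
Here tr M = \frac{11651}{4225}, so a^2 = (1 + tr M)/4 = \frac{3969}{4225} and a = ±\frac{63}{65}. Taking a = \frac{63}{65}: M21 - M12 = -\frac{4032}{4225}, M13 - M31 = 0, M32 - M23 = 0, giving b12 = \frac{16}{65}, b13 = 0, b23 = 0, i.e. R = \frac{63}{65} + \frac{16}{65} \gamma_{12}.
Its \gamma_{12} coefficient is already positive.
Answer: \frac{63}{65} + \frac{16}{65} \gamma_{12}. Note: both R and -R realise this M (trace \frac{11651}{4225}); the covering map identifies them, and the \gamma_{12}-coefficient sign is the tie-breaker.


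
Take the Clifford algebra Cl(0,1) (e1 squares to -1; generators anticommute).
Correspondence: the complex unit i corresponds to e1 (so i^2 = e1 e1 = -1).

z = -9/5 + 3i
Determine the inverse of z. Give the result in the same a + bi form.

In blades: z = -9/5 + 3*e1.
With qbar = -9/5 - 3*e1 (scalar fixed, mapped units negated), z qbar = 306/25 (the sum of squared coefficients), so z^-1 = qbar / (306/25) = -5/34 - 25/102*e1; translating back:
Answer: -5/34 - 25/102*i


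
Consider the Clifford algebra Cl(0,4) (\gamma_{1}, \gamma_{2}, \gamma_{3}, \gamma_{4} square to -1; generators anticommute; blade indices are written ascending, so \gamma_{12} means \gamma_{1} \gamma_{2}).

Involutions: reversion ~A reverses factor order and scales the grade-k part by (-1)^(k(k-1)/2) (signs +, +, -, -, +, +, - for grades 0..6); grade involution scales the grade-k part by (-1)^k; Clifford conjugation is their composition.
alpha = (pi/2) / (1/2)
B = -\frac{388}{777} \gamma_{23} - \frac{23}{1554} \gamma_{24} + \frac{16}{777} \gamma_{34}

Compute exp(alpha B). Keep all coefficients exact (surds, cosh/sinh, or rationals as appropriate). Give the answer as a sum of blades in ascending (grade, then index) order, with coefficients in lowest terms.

B^2 term by term: the squares give (-\frac{388}{777})^2*(\gamma_{23})^2 + (-\frac{23}{1554})^2*(\gamma_{24})^2 + (\frac{16}{777})^2*(\gamma_{34})^2 = \frac{150544}{603729}*(-1) + \frac{529}{2414916}*(-1) + \frac{256}{603729}*(-1) = -\frac{1}{4} (each basis 2-blade squares to minus the product of its generators' squares); cross terms between blades sharing an index anticommute and cancel. So B^2 = -\frac{1}{4}.
B^2 = -\frac{1}{4} — since the square is negative, the closed form is circular: l = \frac{1}{2}, alpha*l = \frac{\pi}{2}, so exp(alpha B) = cos(\frac{\pi}{2}) + (sin(\frac{\pi}{2})/(\frac{1}{2}))*B = 0 + (2)*B.
Answer: - \frac{776}{777} \gamma_{23} - \frac{23}{777} \gamma_{24} + \frac{32}{777} \gamma_{34}


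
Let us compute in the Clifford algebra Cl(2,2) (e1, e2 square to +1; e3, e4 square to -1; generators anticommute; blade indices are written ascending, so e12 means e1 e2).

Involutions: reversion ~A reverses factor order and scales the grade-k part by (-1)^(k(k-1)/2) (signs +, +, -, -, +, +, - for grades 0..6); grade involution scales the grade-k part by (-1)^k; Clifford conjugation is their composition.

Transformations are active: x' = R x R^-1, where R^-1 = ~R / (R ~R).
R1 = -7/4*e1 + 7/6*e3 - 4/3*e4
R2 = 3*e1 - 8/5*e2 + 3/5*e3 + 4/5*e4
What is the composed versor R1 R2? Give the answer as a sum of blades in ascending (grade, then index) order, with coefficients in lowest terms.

Distribute over the terms of R1 (each basis-blade product reordered to ascending indices, repeated generators contracted through their squares):
(-7/4*e1) R2 = -21/4 + 14/5*e12 - 21/20*e13 - 7/5*e14
(7/6*e3) R2 = -7/10 - 7/2*e13 + 28/15*e23 + 14/15*e34
(-4/3*e4) R2 = 16/15 + 4*e14 - 32/15*e24 + 4/5*e34
Summing the partial products and collecting blades:
Answer: -293/60 + 14/5*e12 - 91/20*e13 + 13/5*e14 + 28/15*e23 - 32/15*e24 + 26/15*e34


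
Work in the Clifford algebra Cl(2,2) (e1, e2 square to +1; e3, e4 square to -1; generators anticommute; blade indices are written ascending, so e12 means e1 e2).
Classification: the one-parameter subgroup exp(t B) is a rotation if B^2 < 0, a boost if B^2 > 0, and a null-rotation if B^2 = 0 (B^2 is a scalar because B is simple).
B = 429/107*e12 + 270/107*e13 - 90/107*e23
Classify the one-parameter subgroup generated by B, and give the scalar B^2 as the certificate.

B^2 term by term: the squares give (429/107)^2*(e12)^2 + (270/107)^2*(e13)^2 + (-90/107)^2*(e23)^2 = 184041/11449*(-1) + 72900/11449*(+1) + 8100/11449*(+1) = -9 (each basis 2-blade squares to minus the product of its generators' squares); cross terms between blades sharing an index anticommute and cancel. So B^2 = -9.
Answer: rotation, certificate B^2 = -9. No conjugation can change B^2 = -9; the sign gives the class.


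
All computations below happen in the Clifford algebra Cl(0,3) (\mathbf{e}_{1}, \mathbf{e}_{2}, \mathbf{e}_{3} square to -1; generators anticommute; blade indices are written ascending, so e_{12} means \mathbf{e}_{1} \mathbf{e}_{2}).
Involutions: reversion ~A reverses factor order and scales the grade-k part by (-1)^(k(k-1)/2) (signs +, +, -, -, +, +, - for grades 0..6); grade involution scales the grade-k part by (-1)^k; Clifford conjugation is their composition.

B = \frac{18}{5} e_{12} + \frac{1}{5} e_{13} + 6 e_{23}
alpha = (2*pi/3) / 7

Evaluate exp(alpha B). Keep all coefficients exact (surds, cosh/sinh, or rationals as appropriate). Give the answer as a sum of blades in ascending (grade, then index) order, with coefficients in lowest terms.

B^2 term by term: the squares give (\frac{18}{5})^2*(e_{12})^2 + (\frac{1}{5})^2*(e_{13})^2 + (6)^2*(e_{23})^2 = \frac{324}{25}*(-1) + \frac{1}{25}*(-1) + 36*(-1) = -49 (each basis 2-blade squares to minus the product of its generators' squares); cross terms between blades sharing an index anticommute and cancel. So B^2 = -49.
B^2 = -49 — the negative square puts this in the circular regime; l = 7, alpha*l = \frac{2 \pi}{3}, so exp(alpha B) = cos(\frac{2 \pi}{3}) + (sin(\frac{2 \pi}{3})/7)*B = - \frac{1}{2} + (\frac{\sqrt{3}}{14})*B.
Answer: - \frac{1}{2} + \frac{9 \sqrt{3}}{35} e_{12} + \frac{\sqrt{3}}{70} e_{13} + \frac{3 \sqrt{3}}{7} e_{23}


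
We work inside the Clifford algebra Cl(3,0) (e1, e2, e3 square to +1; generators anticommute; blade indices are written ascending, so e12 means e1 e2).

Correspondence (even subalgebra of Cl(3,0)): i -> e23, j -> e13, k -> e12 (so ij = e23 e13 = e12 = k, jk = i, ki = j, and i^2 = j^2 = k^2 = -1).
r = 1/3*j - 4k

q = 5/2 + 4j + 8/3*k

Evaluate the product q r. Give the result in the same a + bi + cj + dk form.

In blades: q = 5/2 + 8/3*e12 + 4*e13, r = -4*e12 + 1/3*e13.
Distribute q over r term by term (generator squares from the signature, products reordered to ascending indices): (5/2)*r = -10*e12 + 5/6*e13; (8/3*e12)*r = 32/3 - 8/9*e23; (4*e13)*r = -4/3 - 16*e23.
Sum: 28/3 - 10*e12 + 5/6*e13 - 152/9*e23; translating back through the correspondence:
Answer: 28/3 - 152/9*i + 5/6*j - 10k


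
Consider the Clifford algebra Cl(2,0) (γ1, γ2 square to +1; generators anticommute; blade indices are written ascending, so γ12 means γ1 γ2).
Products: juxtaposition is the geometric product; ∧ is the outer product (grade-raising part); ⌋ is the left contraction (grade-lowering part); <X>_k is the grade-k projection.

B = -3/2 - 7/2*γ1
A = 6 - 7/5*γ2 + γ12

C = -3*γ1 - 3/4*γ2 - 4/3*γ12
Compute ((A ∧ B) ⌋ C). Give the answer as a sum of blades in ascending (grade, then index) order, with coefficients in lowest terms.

step 1: -9 - 21*γ1 + 21/10*γ2 - 32/5*γ12
step 2: 6347/120 + 149/5*γ1 + 139/4*γ2 + 12*γ12
Answer: 6347/120 + 149/5*γ1 + 139/4*γ2 + 12*γ12


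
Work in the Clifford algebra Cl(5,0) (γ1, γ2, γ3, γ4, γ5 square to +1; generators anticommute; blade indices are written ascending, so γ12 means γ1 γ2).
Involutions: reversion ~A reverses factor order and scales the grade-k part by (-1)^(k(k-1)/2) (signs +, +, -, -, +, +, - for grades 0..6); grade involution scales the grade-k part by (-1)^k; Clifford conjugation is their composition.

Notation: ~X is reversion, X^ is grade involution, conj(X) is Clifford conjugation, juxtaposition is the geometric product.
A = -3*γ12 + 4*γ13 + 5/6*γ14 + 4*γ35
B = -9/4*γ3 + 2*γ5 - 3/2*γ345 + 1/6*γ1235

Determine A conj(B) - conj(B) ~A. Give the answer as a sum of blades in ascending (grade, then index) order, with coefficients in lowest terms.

first term: 9*γ1 - 8*γ3 - 6*γ4 - 9*γ5 - 2/3*γ12 + 2/3*γ25 + 1/2*γ35 - 27/4*γ123 + 6*γ125 - 15/8*γ134 - 27/4*γ135 - 23/3*γ145 - 5/36*γ2345 + 9/2*γ12345
second term: 9*γ1 - 8*γ3 + 6*γ4 - 9*γ5 + 2/3*γ12 - 2/3*γ25 - 1/2*γ35 + 27/4*γ123 - 6*γ125 + 15/8*γ134 + 37/4*γ135 - 13/3*γ145 - 5/36*γ2345 - 9/2*γ12345
Answer: -12*γ4 - 4/3*γ12 + 4/3*γ25 + γ35 - 27/2*γ123 + 12*γ125 - 15/4*γ134 - 16*γ135 - 10/3*γ145 + 9*γ12345


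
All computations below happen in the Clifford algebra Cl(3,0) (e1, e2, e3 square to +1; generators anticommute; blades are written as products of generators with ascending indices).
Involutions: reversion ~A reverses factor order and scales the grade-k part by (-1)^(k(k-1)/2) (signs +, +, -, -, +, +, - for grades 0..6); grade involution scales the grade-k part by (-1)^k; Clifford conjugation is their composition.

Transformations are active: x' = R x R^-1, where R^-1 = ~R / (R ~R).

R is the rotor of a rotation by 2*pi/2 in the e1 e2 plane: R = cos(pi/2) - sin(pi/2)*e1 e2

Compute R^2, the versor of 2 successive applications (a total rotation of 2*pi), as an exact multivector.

The rotor phase is half the rotation angle and phases add under composition, so 2 steps in the e1 e2 plane accumulate phase 2*(pi/2) = pi: R^2 = cos(pi) - sin(pi)*e1 e2.
cos(pi) = -1 and sin(pi) = 0, so R^2 = -1. The total rotation 2*pi is 1 full turn, so every vector returns to itself, yet the rotor is -1, on the OTHER sheet of the double cover (an odd number of 2*pi turns).
Answer: -1


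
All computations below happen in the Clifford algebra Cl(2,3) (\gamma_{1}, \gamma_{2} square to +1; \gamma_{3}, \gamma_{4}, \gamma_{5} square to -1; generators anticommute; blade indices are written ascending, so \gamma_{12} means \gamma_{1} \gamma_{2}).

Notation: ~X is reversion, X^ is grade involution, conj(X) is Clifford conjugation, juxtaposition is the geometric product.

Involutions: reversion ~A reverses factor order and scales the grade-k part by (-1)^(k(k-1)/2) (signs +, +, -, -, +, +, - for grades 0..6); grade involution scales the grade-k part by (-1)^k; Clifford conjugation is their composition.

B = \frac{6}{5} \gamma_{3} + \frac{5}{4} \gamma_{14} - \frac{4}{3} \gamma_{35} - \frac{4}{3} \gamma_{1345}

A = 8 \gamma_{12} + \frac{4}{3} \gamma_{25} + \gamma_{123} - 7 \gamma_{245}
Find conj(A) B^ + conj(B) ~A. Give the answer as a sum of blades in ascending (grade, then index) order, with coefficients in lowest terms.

first term: \frac{6}{5} \gamma_{12} + \frac{16}{9} \gamma_{23} + 10 \gamma_{24} + \frac{284}{15} \gamma_{123} + \frac{121}{12} \gamma_{125} - \frac{97}{12} \gamma_{234} - \frac{8}{5} \gamma_{235} + \frac{4}{3} \gamma_{245} - \frac{16}{9} \gamma_{1234} + \frac{32}{3} \gamma_{1235} + \frac{5}{3} \gamma_{1245} - \frac{34}{15} \gamma_{2345}
second term: -\frac{6}{5} \gamma_{12} + \frac{16}{9} \gamma_{23} + 10 \gamma_{24} + \frac{4}{15} \gamma_{123} - \frac{121}{12} \gamma_{125} + \frac{97}{12} \gamma_{234} - \frac{8}{5} \gamma_{235} - \frac{4}{3} \gamma_{245} + \frac{16}{9} \gamma_{1234} - \frac{32}{3} \gamma_{1235} - \frac{5}{3} \gamma_{1245} + \frac{286}{15} \gamma_{2345}
Answer: \frac{32}{9} \gamma_{23} + 20 \gamma_{24} + \frac{96}{5} \gamma_{123} - \frac{16}{5} \gamma_{235} + \frac{84}{5} \gamma_{2345}


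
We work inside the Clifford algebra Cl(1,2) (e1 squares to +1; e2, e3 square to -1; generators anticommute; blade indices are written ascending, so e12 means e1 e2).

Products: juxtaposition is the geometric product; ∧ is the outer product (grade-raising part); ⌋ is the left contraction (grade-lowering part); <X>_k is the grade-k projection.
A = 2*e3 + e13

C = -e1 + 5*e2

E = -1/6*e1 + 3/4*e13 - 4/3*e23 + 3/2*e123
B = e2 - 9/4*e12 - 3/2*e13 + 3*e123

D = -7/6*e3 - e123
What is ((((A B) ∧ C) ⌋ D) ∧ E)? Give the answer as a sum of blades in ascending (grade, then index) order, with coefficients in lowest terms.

step 1: -3/2 - 3*e1 - 3*e2 - 6*e12 - 17/4*e23 - 11/2*e123
step 2: 3/2*e1 - 15/2*e2 - 18*e12 + 17/4*e123
step 3: 17/4 + 18*e3 + 15/2*e13 - 3/2*e23
step 4: -17/24*e1 + 99/16*e13 - 17/3*e23 + 53/8*e123
Answer: -17/24*e1 + 99/16*e13 - 17/3*e23 + 53/8*e123


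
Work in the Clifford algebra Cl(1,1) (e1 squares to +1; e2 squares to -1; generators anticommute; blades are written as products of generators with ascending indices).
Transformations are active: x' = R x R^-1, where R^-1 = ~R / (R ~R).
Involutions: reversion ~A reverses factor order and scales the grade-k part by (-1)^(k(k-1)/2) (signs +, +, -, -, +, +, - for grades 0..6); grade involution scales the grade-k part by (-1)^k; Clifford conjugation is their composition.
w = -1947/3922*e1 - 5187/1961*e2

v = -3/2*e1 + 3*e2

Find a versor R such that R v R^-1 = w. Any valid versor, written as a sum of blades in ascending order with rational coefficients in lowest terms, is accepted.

Equal squares first: v^2 = w^2 = -27/4. Then v + w = -3915/1961*e1 + 696/1961*e2 is a versor taking v to w, provided it is invertible.
Answer: -3915/1961*e1 + 696/1961*e2


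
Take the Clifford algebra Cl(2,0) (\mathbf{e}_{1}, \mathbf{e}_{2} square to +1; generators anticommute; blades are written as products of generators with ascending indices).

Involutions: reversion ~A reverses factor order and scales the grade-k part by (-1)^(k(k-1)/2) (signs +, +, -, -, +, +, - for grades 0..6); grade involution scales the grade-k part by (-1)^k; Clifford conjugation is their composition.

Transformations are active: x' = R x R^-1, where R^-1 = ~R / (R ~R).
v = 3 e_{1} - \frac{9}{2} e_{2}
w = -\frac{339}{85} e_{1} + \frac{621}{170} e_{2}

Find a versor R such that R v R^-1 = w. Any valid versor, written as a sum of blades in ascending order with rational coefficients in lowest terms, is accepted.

Reasoning: v^2 = w^2 = \frac{117}{4} since conjugation preserves the quadratic form; R = v + w = -\frac{84}{85} e_{1} - \frac{72}{85} e_{2} is then valid when invertible, keeping its own part and reversing (v - w)/2.
Answer: -\frac{84}{85} e_{1} - \frac{72}{85} e_{2}


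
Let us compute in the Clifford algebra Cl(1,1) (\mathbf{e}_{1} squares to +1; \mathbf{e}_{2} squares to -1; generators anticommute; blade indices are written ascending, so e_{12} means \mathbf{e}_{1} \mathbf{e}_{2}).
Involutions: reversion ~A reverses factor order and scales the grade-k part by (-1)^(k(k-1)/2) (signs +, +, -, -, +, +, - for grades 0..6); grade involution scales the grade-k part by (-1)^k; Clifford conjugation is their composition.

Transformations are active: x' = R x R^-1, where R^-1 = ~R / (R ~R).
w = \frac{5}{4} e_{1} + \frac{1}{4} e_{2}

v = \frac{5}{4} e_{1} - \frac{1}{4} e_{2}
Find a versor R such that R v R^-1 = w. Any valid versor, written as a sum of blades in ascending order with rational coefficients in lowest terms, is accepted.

Key observation: q(v) = q(w) = \frac{3}{2} (sandwiches preserve the norm), so R = v + w = \frac{5}{2} e_{1} works whenever it is invertible — the component of v along it is kept and (v - w)/2 reverses, sending v to w.
Answer: \frac{5}{2} e_{1}


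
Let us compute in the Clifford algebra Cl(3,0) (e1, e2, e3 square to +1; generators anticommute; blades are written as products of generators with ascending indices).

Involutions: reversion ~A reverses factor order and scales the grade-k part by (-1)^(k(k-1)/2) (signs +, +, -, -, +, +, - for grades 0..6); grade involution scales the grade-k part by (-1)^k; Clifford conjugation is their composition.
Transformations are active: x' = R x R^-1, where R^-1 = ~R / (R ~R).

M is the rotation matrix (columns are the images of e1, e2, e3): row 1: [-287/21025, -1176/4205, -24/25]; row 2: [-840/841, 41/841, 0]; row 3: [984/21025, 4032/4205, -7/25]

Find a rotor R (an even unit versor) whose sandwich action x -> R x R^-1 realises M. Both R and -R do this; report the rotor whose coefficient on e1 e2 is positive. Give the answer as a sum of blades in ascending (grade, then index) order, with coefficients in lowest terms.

Method: write R = a + b12*e1 e2 + b13*e1 e3 + b23*e2 e3 with a^2 + b12^2 + b13^2 + b23^2 = 1 (so R^-1 = ~R). Expanding the columns R e_j ~R gives tr M = 4a^2 - 1 and, from the antisymmetric part, M21 - M12 = -4a*b12, M13 - M31 = 4a*b13, M32 - M23 = -4a*b23.
Here tr M = -5149/21025, so a^2 = (1 + tr M)/4 = 3969/21025 and a = ±63/145. Taking a = 63/145: M21 - M12 = -3024/4205, M13 - M31 = -21168/21025, M32 - M23 = 4032/4205, giving b12 = 12/29, b13 = -84/145, b23 = -16/29, i.e. R = 63/145 + 12/29*e1 e2 - 84/145*e1 e3 - 16/29*e2 e3.
Its e1 e2 coefficient is already positive.
Answer: 63/145 + 12/29*e1 e2 - 84/145*e1 e3 - 16/29*e2 e3. Uniqueness: Spin(3) -> SO(3) maps R and -R to the same rotation of trace -5149/21025; fixing the sign of the e1 e2 coefficient removes the ambiguity.


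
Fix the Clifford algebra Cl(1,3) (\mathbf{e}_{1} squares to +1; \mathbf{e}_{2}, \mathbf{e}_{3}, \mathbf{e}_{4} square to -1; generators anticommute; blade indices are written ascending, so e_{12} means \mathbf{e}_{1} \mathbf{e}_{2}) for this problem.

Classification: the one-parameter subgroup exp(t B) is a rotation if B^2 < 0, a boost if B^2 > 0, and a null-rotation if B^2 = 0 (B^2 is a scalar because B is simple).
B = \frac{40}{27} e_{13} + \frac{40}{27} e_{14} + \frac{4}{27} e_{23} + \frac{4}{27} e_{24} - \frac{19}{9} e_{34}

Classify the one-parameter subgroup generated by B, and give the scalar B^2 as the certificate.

B^2 term by term: the squares give (\frac{40}{27})^2*(e_{13})^2 + (\frac{40}{27})^2*(e_{14})^2 + (\frac{4}{27})^2*(e_{23})^2 + (\frac{4}{27})^2*(e_{24})^2 + (-\frac{19}{9})^2*(e_{34})^2 = \frac{1600}{729}*(+1) + \frac{1600}{729}*(+1) + \frac{16}{729}*(-1) + \frac{16}{729}*(-1) + \frac{361}{81}*(-1) = -\frac{1}{9} (each basis 2-blade squares to minus the product of its generators' squares); cross terms between blades sharing an index anticommute and cancel; the commuting (index-disjoint) pairs give grade-4 terms 2*c*c'*(blade product), which cancel blade by blade — e_{1234}: -\frac{320}{729} + \frac{320}{729} = 0 — confirming B is simple. So B^2 = -\frac{1}{9}.
Answer: rotation, certificate B^2 = -\frac{1}{9}. B^2 = -\frac{1}{9} is basis-independent, so its sign is the whole story.


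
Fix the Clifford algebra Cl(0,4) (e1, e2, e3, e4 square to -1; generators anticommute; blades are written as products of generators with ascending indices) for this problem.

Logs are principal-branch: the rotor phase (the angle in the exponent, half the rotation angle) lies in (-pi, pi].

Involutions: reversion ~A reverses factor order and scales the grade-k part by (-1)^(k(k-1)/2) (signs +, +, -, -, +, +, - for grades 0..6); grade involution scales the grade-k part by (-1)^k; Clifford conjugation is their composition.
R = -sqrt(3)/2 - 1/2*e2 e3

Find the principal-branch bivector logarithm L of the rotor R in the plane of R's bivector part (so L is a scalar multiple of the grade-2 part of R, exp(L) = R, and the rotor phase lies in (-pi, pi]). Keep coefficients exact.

The scalar part of R is -sqrt(3)/2, so the principal-branch rotor phase is pinned; divide the bivector part by its sine to get the unit plane — L is the phase times that plane.
Concretely: cos(phase) = -sqrt(3)/2 gives phase = ±5*pi/6, and since phase/sin(phase) is even the sign is immaterial: L = (phase/sin(phase)) * <R>_2 = (5*pi/3) * <R>_2.
Answer: -5*pi/6*e2 e3


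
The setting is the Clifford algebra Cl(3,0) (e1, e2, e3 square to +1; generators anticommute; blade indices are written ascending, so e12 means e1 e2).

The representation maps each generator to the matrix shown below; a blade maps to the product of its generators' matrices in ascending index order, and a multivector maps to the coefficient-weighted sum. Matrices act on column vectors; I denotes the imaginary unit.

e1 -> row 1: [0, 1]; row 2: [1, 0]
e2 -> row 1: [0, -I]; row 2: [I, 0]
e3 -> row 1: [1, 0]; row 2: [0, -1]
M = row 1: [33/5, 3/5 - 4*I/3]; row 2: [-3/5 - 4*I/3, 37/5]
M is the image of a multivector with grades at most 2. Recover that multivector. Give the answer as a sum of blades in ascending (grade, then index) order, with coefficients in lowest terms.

Method: 1, rho(e1), rho(e2), rho(e3) form a trace-orthogonal basis of the 2x2 complex matrices (tr(X Y) = 2 if X = Y, else 0), so M = m0*1 + m1*rho(e1) + m2*rho(e2) + m3*rho(e3) with m0 = tr(M)/2 = 7, m1 = tr(M rho(e1))/2 = -4*I/3, m2 = tr(M rho(e2))/2 = 3*I/5, m3 = tr(M rho(e3))/2 = -2/5.
Multiplying table entries, the bivector images are rho(e12) = I*rho(e3), rho(e13) = -I*rho(e2), rho(e23) = I*rho(e1); with real blade coefficients the real parts of m0..m3 are the coefficients of 1, e1, e2, e3 and the imaginary parts give the bivectors (e23: Im m1, e13: -Im m2, e12: Im m3).
Answer: 7 - 2/5*e3 - 3/5*e13 - 4/3*e23
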